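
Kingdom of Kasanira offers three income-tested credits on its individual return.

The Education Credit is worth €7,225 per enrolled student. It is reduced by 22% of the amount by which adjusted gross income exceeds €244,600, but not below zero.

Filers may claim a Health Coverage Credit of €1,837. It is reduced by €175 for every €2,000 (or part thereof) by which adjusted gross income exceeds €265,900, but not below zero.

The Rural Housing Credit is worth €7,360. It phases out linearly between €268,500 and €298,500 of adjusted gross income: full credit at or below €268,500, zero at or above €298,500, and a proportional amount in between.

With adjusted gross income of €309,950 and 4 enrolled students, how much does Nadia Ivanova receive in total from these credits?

Education Credit: base = 4 × €7,225 = €28,900. 22% of the €65,350 excess over €244,600 is €14,377; credit = €28,900 − €14,377 = €14,523.
Health Coverage Credit: income exceeds €265,900 by €44,050 → 23 increments × €175 = €4,025 ≥ base, so the credit is €0.
Rural Housing Credit: €309,950 is at or above €298,500, so the credit is €0.
Total: €14,523 + €0 + €0 = €14,523.

€14,523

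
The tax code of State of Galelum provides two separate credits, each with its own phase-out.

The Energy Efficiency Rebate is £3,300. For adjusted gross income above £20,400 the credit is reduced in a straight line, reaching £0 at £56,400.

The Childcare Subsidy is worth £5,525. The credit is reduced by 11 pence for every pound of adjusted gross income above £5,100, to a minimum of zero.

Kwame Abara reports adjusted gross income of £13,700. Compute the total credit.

£7,879

Energy Efficiency Rebate: £13,700 is at or below the £20,400 threshold, so the full £3,300 applies.
Childcare Subsidy: 11% of the £8,600 excess over £5,100 is £946; credit = £5,525 − £946 = £4,579.
Total: £3,300 + £4,579 = £7,879.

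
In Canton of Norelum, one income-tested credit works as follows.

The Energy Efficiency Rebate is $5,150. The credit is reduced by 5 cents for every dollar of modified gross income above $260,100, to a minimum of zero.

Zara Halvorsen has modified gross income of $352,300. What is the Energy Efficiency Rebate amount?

$540

Energy Efficiency Rebate: 5% of the $92,200 excess over $260,100 is $4,610; credit = $5,150 − $4,610 = $540.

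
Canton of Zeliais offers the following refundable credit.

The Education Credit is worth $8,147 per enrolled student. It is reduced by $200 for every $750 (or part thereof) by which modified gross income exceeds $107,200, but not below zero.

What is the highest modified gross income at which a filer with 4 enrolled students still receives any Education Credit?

$228,700

Full credit = 4 × $8,147 = $32,588.
After 162 increments the reduction is 162 × $200 = $32,400, leaving $188; one more increment wipes it out. Increment 162 ends at excess 162 × $750 = $121,500, so the highest qualifying income is $107,200 + $121,500 = $228,700.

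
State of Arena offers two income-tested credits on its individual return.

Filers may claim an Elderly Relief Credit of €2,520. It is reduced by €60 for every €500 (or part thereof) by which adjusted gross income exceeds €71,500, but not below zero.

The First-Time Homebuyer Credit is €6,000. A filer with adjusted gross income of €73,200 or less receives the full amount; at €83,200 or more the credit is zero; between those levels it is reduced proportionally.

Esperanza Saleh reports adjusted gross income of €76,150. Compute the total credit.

€6,150

Elderly Relief Credit: income exceeds €71,500 by €4,650, which is 10 full-or-partial €500 increments; reduction = 10 × €60 = €600, leaving €1,920.
First-Time Homebuyer Credit: €76,150 is €2,950 into a €10,000 phase-out range, leaving 7,050/10,000 of the credit: €6,000 × 7,050/10,000 = €4,230.
Total: €1,920 + €4,230 = €6,150.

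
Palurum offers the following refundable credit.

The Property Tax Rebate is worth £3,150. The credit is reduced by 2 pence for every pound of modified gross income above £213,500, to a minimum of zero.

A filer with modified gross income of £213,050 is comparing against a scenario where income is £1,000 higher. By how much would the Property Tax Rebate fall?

At £213,050 — £213,050 is at or below the £213,500 threshold, so the full £3,150 applies.
At £214,050 — 2% of the £550 excess over £213,500 is £11; credit = £3,150 − £11 = £3,139.
Lost: £3,150 − £3,139 = £11.

£11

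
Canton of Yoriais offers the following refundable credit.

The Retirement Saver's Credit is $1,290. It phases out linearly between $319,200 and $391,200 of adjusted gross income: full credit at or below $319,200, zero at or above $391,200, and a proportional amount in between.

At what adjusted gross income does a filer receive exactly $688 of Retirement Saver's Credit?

$688 is 688/1,290 of the full $1,290, so 602/1,290 of the $72,000 range has been used: income = $319,200 + $72,000 × 602/1,290 = $352,800.

$352,800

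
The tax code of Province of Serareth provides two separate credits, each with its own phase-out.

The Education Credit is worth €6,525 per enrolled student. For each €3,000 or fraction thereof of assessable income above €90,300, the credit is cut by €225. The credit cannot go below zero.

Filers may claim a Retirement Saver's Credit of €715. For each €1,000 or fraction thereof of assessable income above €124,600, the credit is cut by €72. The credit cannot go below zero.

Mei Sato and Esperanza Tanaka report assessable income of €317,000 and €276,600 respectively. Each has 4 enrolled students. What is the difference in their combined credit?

Mei (€317,000): Education Credit: base = 4 × €6,525 = €26,100. income exceeds €90,300 by €226,700, which is 76 full-or-partial €3,000 increments; reduction = 76 × €225 = €17,100, leaving €9,000. Retirement Saver's Credit: income exceeds €124,600 by €192,400 → 193 increments × €72 = €13,896 ≥ base, so the credit is €0. total €9,000 + €0 = €9,000
Esperanza (€276,600): Education Credit: base = 4 × €6,525 = €26,100. income exceeds €90,300 by €186,300, which is 63 full-or-partial €3,000 increments; reduction = 63 × €225 = €14,175, leaving €11,925. Retirement Saver's Credit: income exceeds €124,600 by €152,000 → 152 increments × €72 = €10,944 ≥ base, so the credit is €0. total €11,925 + €0 = €11,925
Difference: |€9,000 − €11,925| = €2,925.

€2,925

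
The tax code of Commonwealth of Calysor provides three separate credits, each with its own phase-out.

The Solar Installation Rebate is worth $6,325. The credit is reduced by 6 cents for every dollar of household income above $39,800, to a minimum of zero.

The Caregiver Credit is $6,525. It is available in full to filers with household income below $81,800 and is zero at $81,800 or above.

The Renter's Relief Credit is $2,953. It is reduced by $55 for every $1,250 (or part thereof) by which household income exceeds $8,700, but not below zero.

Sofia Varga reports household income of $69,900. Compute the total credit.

$11,302

Solar Installation Rebate: 6% of the $30,100 excess over $39,800 is $1,806; credit = $6,325 − $1,806 = $4,519.
Caregiver Credit: $69,900 is below the $81,800 cutoff, so the full $6,525 applies.
Renter's Relief Credit: income exceeds $8,700 by $61,200, which is 49 full-or-partial $1,250 increments; reduction = 49 × $55 = $2,695, leaving $258.
Total: $4,519 + $6,525 + $258 = $11,302.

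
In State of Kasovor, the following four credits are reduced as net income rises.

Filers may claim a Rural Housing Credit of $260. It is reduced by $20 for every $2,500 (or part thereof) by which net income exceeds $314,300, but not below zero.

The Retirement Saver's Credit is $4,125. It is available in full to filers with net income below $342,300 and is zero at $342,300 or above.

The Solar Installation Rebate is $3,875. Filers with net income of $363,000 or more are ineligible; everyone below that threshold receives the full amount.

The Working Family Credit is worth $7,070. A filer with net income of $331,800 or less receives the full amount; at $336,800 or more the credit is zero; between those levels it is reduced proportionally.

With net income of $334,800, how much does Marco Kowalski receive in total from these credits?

$10,908

Rural Housing Credit: income exceeds $314,300 by $20,500, which is 9 full-or-partial $2,500 increments; reduction = 9 × $20 = $180, leaving $80.
Retirement Saver's Credit: $334,800 is below the $342,300 cutoff, so the full $4,125 applies.
Solar Installation Rebate: $334,800 is below the $363,000 cutoff, so the full $3,875 applies.
Working Family Credit: $334,800 is $3,000 into a $5,000 phase-out range, leaving 2,000/5,000 of the credit: $7,070 × 2,000/5,000 = $2,828.
Total: $80 + $4,125 + $3,875 + $2,828 = $10,908.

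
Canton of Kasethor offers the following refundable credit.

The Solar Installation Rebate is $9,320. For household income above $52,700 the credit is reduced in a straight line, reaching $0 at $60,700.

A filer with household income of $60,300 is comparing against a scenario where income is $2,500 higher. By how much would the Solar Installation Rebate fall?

At $60,300 — $60,300 is $7,600 into a $8,000 phase-out range, leaving 400/8,000 of the credit: $9,320 × 400/8,000 = $466.
At $62,800 — $62,800 is at or above $60,700, so the credit is $0.
Lost: $466 − $0 = $466.

$466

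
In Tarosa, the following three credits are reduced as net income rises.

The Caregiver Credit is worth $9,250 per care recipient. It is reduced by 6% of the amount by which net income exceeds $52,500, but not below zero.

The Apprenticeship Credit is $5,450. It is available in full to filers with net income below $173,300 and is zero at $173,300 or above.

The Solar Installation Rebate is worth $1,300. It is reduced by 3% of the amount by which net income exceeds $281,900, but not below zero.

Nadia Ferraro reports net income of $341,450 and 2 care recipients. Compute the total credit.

$1,163

Caregiver Credit: base = 2 × $9,250 = $18,500. 6% of the $288,950 excess over $52,500 is $17,337; credit = $18,500 − $17,337 = $1,163.
Apprenticeship Credit: $341,450 meets or exceeds the $173,300 cutoff, so the credit is $0.
Solar Installation Rebate: 3% of the $59,550 excess over $281,900 is $1,786.50 ≥ base, so the credit is $0.
Total: $1,163 + $0 + $0 = $1,163.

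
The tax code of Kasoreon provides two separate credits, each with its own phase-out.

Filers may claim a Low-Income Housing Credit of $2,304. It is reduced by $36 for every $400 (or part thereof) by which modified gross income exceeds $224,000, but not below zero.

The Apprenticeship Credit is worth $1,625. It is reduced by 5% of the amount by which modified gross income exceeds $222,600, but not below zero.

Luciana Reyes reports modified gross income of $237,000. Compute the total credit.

Low-Income Housing Credit: income exceeds $224,000 by $13,000, which is 33 full-or-partial $400 increments; reduction = 33 × $36 = $1,188, leaving $1,116.
Apprenticeship Credit: 5% of the $14,400 excess over $222,600 is $720; credit = $1,625 − $720 = $905.
Total: $1,116 + $905 = $2,021.

$2,021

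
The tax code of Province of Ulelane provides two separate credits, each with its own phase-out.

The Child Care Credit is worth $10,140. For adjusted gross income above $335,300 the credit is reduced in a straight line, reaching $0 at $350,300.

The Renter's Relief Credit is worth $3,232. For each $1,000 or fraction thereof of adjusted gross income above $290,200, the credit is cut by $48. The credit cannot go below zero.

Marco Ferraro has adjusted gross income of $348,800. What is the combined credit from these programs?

$1,414

Child Care Credit: $348,800 is $13,500 into a $15,000 phase-out range, leaving 1,500/15,000 of the credit: $10,140 × 1,500/15,000 = $1,014.
Renter's Relief Credit: income exceeds $290,200 by $58,600, which is 59 full-or-partial $1,000 increments; reduction = 59 × $48 = $2,832, leaving $400.
Total: $1,014 + $400 = $1,414.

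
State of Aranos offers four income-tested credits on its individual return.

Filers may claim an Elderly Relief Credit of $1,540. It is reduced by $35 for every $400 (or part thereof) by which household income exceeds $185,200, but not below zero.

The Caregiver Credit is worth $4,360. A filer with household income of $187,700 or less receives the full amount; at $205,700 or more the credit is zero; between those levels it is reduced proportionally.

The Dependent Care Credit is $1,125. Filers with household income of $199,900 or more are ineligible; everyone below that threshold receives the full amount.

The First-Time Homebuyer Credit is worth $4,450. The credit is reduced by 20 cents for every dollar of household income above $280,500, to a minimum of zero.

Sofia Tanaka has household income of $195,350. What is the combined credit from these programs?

$8,712

Elderly Relief Credit: income exceeds $185,200 by $10,150, which is 26 full-or-partial $400 increments; reduction = 26 × $35 = $910, leaving $630.
Caregiver Credit: $195,350 is $7,650 into a $18,000 phase-out range, leaving 10,350/18,000 of the credit: $4,360 × 10,350/18,000 = $2,507.
Dependent Care Credit: $195,350 is below the $199,900 cutoff, so the full $1,125 applies.
First-Time Homebuyer Credit: $195,350 is at or below the $280,500 threshold, so the full $4,450 applies.
Total: $630 + $2,507 + $1,125 + $4,450 = $8,712.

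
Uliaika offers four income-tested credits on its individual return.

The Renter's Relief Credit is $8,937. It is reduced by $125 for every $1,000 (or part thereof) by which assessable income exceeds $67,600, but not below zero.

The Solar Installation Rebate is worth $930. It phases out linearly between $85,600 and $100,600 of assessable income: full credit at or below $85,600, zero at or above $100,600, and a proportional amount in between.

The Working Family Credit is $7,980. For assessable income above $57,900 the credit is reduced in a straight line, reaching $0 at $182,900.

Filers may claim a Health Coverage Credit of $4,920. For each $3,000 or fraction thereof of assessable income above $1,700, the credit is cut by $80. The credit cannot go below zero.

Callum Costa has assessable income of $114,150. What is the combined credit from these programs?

$9,331

Renter's Relief Credit: income exceeds $67,600 by $46,550, which is 47 full-or-partial $1,000 increments; reduction = 47 × $125 = $5,875, leaving $3,062.
Solar Installation Rebate: $114,150 is at or above $100,600, so the credit is $0.
Working Family Credit: $114,150 is $56,250 into a $125,000 phase-out range, leaving 68,750/125,000 of the credit: $7,980 × 68,750/125,000 = $4,389.
Health Coverage Credit: income exceeds $1,700 by $112,450, which is 38 full-or-partial $3,000 increments; reduction = 38 × $80 = $3,040, leaving $1,880.
Total: $3,062 + $0 + $4,389 + $1,880 = $9,331.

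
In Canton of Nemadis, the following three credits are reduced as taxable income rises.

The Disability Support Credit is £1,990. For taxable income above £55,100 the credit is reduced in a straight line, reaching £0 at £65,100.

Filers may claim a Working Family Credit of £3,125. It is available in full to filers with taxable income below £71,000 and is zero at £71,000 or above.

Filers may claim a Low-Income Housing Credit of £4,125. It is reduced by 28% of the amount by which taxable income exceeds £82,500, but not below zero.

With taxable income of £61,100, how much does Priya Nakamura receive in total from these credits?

Disability Support Credit: £61,100 is £6,000 into a £10,000 phase-out range, leaving 4,000/10,000 of the credit: £1,990 × 4,000/10,000 = £796.
Working Family Credit: £61,100 is below the £71,000 cutoff, so the full £3,125 applies.
Low-Income Housing Credit: £61,100 is at or below the £82,500 threshold, so the full £4,125 applies.
Total: £796 + £3,125 + £4,125 = £8,046.

£8,046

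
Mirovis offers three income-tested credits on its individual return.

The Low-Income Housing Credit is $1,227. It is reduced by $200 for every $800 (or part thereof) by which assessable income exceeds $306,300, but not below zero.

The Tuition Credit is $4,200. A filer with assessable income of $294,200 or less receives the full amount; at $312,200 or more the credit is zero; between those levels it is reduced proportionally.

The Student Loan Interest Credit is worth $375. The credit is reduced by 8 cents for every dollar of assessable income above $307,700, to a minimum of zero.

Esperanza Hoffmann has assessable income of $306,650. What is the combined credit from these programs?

Low-Income Housing Credit: income exceeds $306,300 by $350, which is 1 full-or-partial $800 increment; reduction = 1 × $200 = $200, leaving $1,027.
Tuition Credit: $306,650 is $12,450 into a $18,000 phase-out range, leaving 5,550/18,000 of the credit: $4,200 × 5,550/18,000 = $1,295.
Student Loan Interest Credit: $306,650 is at or below the $307,700 threshold, so the full $375 applies.
Total: $1,027 + $1,295 + $375 = $2,697.

$2,697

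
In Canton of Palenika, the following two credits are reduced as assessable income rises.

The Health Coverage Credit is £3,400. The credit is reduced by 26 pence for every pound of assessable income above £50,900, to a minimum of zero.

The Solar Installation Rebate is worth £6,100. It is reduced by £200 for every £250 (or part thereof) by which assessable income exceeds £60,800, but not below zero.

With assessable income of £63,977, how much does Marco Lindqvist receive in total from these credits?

£3,500

Health Coverage Credit: 26% of the £13,077 excess over £50,900 is £3,400.02 ≥ base, so the credit is £0.
Solar Installation Rebate: income exceeds £60,800 by £3,177, which is 13 full-or-partial £250 increments; reduction = 13 × £200 = £2,600, leaving £3,500.
Total: £0 + £3,500 = £3,500.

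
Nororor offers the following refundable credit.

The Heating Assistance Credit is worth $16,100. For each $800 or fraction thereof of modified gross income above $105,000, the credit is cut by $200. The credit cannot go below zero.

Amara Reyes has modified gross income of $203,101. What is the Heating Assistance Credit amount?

Heating Assistance Credit: income exceeds $105,000 by $98,101 → 123 increments × $200 = $24,600 ≥ base, so the credit is $0.

$0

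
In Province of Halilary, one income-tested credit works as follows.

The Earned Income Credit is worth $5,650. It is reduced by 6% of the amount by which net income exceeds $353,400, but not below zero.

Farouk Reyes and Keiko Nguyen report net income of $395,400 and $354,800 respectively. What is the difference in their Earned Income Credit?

Farouk ($395,400): Earned Income Credit: 6% of the $42,000 excess over $353,400 is $2,520; credit = $5,650 − $2,520 = $3,130.
Keiko ($354,800): Earned Income Credit: 6% of the $1,400 excess over $353,400 is $84; credit = $5,650 − $84 = $5,566.
Difference: |$3,130 − $5,566| = $2,436.

$2,436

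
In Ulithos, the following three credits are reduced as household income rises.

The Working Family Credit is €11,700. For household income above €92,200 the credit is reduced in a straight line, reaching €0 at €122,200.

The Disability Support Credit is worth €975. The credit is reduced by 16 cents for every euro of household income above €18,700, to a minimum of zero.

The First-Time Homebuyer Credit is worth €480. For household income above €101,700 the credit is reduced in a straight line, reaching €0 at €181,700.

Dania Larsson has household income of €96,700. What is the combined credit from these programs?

€10,425

Working Family Credit: €96,700 is €4,500 into a €30,000 phase-out range, leaving 25,500/30,000 of the credit: €11,700 × 25,500/30,000 = €9,945.
Disability Support Credit: 16% of the €78,000 excess over €18,700 is €12,480 ≥ base, so the credit is €0.
First-Time Homebuyer Credit: €96,700 is at or below the €101,700 threshold, so the full €480 applies.
Total: €9,945 + €0 + €480 = €10,425.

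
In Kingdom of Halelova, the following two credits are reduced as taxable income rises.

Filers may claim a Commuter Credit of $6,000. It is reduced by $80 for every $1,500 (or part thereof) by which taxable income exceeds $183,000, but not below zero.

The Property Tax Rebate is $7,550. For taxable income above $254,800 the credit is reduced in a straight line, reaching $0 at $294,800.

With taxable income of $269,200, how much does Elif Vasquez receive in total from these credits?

$6,192

Commuter Credit: income exceeds $183,000 by $86,200, which is 58 full-or-partial $1,500 increments; reduction = 58 × $80 = $4,640, leaving $1,360.
Property Tax Rebate: $269,200 is $14,400 into a $40,000 phase-out range, leaving 25,600/40,000 of the credit: $7,550 × 25,600/40,000 = $4,832.
Total: $1,360 + $4,832 = $6,192.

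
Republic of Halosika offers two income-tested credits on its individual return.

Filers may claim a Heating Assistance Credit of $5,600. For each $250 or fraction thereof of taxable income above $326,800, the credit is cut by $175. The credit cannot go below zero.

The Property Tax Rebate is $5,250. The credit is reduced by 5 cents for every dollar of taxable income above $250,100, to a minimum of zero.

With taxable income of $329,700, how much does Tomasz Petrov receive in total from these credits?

$4,770

Heating Assistance Credit: income exceeds $326,800 by $2,900, which is 12 full-or-partial $250 increments; reduction = 12 × $175 = $2,100, leaving $3,500.
Property Tax Rebate: 5% of the $79,600 excess over $250,100 is $3,980; credit = $5,250 − $3,980 = $1,270.
Total: $3,500 + $1,270 = $4,770.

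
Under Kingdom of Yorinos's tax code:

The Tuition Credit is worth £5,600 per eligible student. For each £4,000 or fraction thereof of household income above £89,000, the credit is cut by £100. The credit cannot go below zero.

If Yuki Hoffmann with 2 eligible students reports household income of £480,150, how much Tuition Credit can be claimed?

£1,400

Tuition Credit: base = 2 × £5,600 = £11,200. income exceeds £89,000 by £391,150, which is 98 full-or-partial £4,000 increments; reduction = 98 × £100 = £9,800, leaving £1,400.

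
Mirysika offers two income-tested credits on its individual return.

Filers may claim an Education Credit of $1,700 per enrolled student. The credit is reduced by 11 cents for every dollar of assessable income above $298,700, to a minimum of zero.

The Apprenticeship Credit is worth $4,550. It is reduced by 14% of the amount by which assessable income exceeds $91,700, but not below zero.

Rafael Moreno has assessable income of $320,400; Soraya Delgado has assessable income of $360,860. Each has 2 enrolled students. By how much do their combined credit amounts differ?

Rafael ($320,400): Education Credit: base = 2 × $1,700 = $3,400. 11% of the $21,700 excess over $298,700 is $2,387; credit = $3,400 − $2,387 = $1,013. Apprenticeship Credit: 14% of the $228,700 excess over $91,700 is $32,018 ≥ base, so the credit is $0. total $1,013 + $0 = $1,013
Soraya ($360,860): Education Credit: base = 2 × $1,700 = $3,400. 11% of the $62,160 excess over $298,700 is $6,837.60 ≥ base, so the credit is $0. Apprenticeship Credit: 14% of the $269,160 excess over $91,700 is $37,682.40 ≥ base, so the credit is $0. total $0 + $0 = $0
Difference: |$1,013 − $0| = $1,013.

$1,013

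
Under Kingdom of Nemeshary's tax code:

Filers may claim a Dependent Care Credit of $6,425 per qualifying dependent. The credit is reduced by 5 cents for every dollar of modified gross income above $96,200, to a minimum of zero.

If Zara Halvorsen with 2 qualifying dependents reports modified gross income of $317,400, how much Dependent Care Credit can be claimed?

$1,790

Dependent Care Credit: base = 2 × $6,425 = $12,850. 5% of the $221,200 excess over $96,200 is $11,060; credit = $12,850 − $11,060 = $1,790.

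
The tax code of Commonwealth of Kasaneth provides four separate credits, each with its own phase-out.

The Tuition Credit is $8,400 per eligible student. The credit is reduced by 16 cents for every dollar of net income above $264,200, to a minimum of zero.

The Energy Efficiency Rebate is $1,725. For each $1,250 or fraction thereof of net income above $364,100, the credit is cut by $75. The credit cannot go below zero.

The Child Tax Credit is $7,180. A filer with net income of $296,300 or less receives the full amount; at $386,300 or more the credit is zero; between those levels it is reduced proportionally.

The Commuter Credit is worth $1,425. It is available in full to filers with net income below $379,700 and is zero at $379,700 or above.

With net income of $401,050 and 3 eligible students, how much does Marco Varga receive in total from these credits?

Tuition Credit: base = 3 × $8,400 = $25,200. 16% of the $136,850 excess over $264,200 is $21,896; credit = $25,200 − $21,896 = $3,304.
Energy Efficiency Rebate: income exceeds $364,100 by $36,950 → 30 increments × $75 = $2,250 ≥ base, so the credit is $0.
Child Tax Credit: $401,050 is at or above $386,300, so the credit is $0.
Commuter Credit: $401,050 meets or exceeds the $379,700 cutoff, so the credit is $0.
Total: $3,304 + $0 + $0 + $0 = $3,304.

$3,304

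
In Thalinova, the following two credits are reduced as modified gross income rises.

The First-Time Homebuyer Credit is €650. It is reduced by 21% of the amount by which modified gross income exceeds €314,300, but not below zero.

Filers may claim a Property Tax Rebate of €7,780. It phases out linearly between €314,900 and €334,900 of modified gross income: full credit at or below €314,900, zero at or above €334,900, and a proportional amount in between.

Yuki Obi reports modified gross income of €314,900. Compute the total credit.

First-Time Homebuyer Credit: 21% of the €600 excess over €314,300 is €126; credit = €650 − €126 = €524.
Property Tax Rebate: €314,900 is at or below the €314,900 threshold, so the full €7,780 applies.
Total: €524 + €7,780 = €8,304.

€8,304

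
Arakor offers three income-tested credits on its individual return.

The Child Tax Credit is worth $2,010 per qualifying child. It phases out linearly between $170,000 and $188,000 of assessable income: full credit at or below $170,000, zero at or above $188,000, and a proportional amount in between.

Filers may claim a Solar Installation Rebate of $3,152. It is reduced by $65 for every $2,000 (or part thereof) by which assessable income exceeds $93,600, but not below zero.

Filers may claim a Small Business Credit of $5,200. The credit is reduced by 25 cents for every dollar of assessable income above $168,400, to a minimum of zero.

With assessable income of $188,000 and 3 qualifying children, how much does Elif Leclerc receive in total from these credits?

$332

Child Tax Credit: base = 3 × $2,010 = $6,030. $188,000 is at or above $188,000, so the credit is $0.
Solar Installation Rebate: income exceeds $93,600 by $94,400, which is 48 full-or-partial $2,000 increments; reduction = 48 × $65 = $3,120, leaving $32.
Small Business Credit: 25% of the $19,600 excess over $168,400 is $4,900; credit = $5,200 − $4,900 = $300.
Total: $0 + $32 + $300 = $332.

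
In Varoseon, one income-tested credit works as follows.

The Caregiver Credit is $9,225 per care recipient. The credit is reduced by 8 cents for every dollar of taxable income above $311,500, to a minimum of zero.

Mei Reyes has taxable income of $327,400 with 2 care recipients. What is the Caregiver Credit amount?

Caregiver Credit: base = 2 × $9,225 = $18,450. 8% of the $15,900 excess over $311,500 is $1,272; credit = $18,450 − $1,272 = $17,178.

$17,178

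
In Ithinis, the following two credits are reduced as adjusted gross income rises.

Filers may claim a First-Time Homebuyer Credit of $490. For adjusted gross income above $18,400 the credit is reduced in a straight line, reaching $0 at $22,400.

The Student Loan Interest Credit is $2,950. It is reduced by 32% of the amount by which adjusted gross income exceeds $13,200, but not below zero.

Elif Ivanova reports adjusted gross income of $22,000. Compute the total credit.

First-Time Homebuyer Credit: $22,000 is $3,600 into a $4,000 phase-out range, leaving 400/4,000 of the credit: $490 × 400/4,000 = $49.
Student Loan Interest Credit: 32% of the $8,800 excess over $13,200 is $2,816; credit = $2,950 − $2,816 = $134.
Total: $49 + $134 = $183.

$183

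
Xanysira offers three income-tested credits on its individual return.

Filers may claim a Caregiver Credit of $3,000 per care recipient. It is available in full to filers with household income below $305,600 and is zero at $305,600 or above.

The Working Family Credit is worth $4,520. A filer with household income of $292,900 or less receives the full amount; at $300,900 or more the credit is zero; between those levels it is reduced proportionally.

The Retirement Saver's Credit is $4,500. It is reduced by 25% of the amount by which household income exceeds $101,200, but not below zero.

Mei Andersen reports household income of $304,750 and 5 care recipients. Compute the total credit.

$15,000

Caregiver Credit: base = 5 × $3,000 = $15,000. $304,750 is below the $305,600 cutoff, so the full $15,000 applies.
Working Family Credit: $304,750 is at or above $300,900, so the credit is $0.
Retirement Saver's Credit: 25% of the $203,550 excess over $101,200 is $50,887.50 ≥ base, so the credit is $0.
Total: $15,000 + $0 + $0 = $15,000.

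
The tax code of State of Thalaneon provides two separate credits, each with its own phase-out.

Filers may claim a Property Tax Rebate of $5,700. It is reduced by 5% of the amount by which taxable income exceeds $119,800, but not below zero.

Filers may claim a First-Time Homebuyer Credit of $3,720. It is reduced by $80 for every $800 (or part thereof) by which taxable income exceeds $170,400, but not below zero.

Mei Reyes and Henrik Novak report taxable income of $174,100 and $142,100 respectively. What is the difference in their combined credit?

$2,000

Mei ($174,100): Property Tax Rebate: 5% of the $54,300 excess over $119,800 is $2,715; credit = $5,700 − $2,715 = $2,985. First-Time Homebuyer Credit: income exceeds $170,400 by $3,700, which is 5 full-or-partial $800 increments; reduction = 5 × $80 = $400, leaving $3,320. total $2,985 + $3,320 = $6,305
Henrik ($142,100): Property Tax Rebate: 5% of the $22,300 excess over $119,800 is $1,115; credit = $5,700 − $1,115 = $4,585. First-Time Homebuyer Credit: $142,100 is at or below the $170,400 threshold, so the full $3,720 applies. total $4,585 + $3,720 = $8,305
Difference: |$6,305 − $8,305| = $2,000.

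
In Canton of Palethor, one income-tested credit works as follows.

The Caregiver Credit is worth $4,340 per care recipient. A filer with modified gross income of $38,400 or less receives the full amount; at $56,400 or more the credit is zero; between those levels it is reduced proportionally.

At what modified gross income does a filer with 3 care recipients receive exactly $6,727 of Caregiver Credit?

Full credit = 3 × $4,340 = $13,020.
$6,727 is 6,727/13,020 of the full $13,020, so 6,293/13,020 of the $18,000 range has been used: income = $38,400 + $18,000 × 6,293/13,020 = $47,100.

$47,100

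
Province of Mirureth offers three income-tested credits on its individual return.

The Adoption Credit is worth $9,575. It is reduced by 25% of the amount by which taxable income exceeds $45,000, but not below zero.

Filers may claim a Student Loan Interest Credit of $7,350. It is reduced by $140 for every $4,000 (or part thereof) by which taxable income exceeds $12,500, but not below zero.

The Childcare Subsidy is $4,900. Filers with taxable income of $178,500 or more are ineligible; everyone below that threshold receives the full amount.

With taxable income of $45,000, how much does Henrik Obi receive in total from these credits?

$20,565

Adoption Credit: $45,000 is at or below the $45,000 threshold, so the full $9,575 applies.
Student Loan Interest Credit: income exceeds $12,500 by $32,500, which is 9 full-or-partial $4,000 increments; reduction = 9 × $140 = $1,260, leaving $6,090.
Childcare Subsidy: $45,000 is below the $178,500 cutoff, so the full $4,900 applies.
Total: $9,575 + $6,090 + $4,900 = $20,565.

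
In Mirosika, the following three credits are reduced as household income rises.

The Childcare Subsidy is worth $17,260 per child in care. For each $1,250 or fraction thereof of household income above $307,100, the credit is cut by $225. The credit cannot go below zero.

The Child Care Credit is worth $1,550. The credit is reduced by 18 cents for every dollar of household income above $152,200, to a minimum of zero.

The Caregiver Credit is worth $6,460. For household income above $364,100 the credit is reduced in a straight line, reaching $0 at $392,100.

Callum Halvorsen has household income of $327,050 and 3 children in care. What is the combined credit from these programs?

Childcare Subsidy: base = 3 × $17,260 = $51,780. income exceeds $307,100 by $19,950, which is 16 full-or-partial $1,250 increments; reduction = 16 × $225 = $3,600, leaving $48,180.
Child Care Credit: 18% of the $174,850 excess over $152,200 is $31,473 ≥ base, so the credit is $0.
Caregiver Credit: $327,050 is at or below the $364,100 threshold, so the full $6,460 applies.
Total: $48,180 + $0 + $6,460 = $54,640.

$54,640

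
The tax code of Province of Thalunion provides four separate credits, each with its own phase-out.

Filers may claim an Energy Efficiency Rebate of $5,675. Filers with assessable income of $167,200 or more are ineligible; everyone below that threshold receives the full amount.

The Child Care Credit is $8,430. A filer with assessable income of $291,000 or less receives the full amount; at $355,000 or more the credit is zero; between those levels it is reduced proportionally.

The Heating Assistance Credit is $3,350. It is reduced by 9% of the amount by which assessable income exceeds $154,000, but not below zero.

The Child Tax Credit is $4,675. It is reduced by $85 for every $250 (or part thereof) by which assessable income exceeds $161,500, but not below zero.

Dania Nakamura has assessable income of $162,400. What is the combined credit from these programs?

Energy Efficiency Rebate: $162,400 is below the $167,200 cutoff, so the full $5,675 applies.
Child Care Credit: $162,400 is at or below the $291,000 threshold, so the full $8,430 applies.
Heating Assistance Credit: 9% of the $8,400 excess over $154,000 is $756; credit = $3,350 − $756 = $2,594.
Child Tax Credit: income exceeds $161,500 by $900, which is 4 full-or-partial $250 increments; reduction = 4 × $85 = $340, leaving $4,335.
Total: $5,675 + $8,430 + $2,594 + $4,335 = $21,034.

$21,034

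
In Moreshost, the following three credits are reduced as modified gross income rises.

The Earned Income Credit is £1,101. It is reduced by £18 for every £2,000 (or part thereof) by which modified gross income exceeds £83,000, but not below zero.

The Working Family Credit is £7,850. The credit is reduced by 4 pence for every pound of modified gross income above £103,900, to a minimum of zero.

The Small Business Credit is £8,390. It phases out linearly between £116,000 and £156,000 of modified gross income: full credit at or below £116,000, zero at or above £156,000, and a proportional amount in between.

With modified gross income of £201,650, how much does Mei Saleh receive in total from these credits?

£3,961

Earned Income Credit: income exceeds £83,000 by £118,650, which is 60 full-or-partial £2,000 increments; reduction = 60 × £18 = £1,080, leaving £21.
Working Family Credit: 4% of the £97,750 excess over £103,900 is £3,910; credit = £7,850 − £3,910 = £3,940.
Small Business Credit: £201,650 is at or above £156,000, so the credit is £0.
Total: £21 + £3,940 + £0 = £3,961.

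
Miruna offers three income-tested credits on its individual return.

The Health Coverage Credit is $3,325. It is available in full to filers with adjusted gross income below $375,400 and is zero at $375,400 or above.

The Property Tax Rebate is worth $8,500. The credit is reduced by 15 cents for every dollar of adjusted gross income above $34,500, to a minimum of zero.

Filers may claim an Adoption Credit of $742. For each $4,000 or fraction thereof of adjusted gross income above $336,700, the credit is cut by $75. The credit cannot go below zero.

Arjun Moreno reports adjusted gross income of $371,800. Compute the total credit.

Health Coverage Credit: $371,800 is below the $375,400 cutoff, so the full $3,325 applies.
Property Tax Rebate: 15% of the $337,300 excess over $34,500 is $50,595 ≥ base, so the credit is $0.
Adoption Credit: income exceeds $336,700 by $35,100, which is 9 full-or-partial $4,000 increments; reduction = 9 × $75 = $675, leaving $67.
Total: $3,325 + $0 + $67 = $3,392.

$3,392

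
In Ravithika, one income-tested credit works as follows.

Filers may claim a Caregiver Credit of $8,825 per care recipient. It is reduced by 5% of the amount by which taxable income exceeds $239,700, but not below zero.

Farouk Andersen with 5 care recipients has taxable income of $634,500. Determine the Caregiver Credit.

$24,385

Caregiver Credit: base = 5 × $8,825 = $44,125. 5% of the $394,800 excess over $239,700 is $19,740; credit = $44,125 − $19,740 = $24,385.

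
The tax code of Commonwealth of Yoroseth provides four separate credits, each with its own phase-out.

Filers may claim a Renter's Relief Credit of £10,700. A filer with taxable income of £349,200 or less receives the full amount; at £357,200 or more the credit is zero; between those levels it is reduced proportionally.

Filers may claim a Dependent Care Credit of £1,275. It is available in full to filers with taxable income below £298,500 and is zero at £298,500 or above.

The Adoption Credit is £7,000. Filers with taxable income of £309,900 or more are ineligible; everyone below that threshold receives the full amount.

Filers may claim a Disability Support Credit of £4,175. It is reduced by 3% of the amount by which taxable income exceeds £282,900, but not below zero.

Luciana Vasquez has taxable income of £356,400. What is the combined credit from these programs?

Renter's Relief Credit: £356,400 is £7,200 into a £8,000 phase-out range, leaving 800/8,000 of the credit: £10,700 × 800/8,000 = £1,070.
Dependent Care Credit: £356,400 meets or exceeds the £298,500 cutoff, so the credit is £0.
Adoption Credit: £356,400 meets or exceeds the £309,900 cutoff, so the credit is £0.
Disability Support Credit: 3% of the £73,500 excess over £282,900 is £2,205; credit = £4,175 − £2,205 = £1,970.
Total: £1,070 + £0 + £0 + £1,970 = £3,040.

£3,040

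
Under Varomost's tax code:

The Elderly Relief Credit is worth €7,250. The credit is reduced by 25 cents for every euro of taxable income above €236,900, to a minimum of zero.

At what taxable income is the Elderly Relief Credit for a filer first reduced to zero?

€265,900

The credit falls by 25% of each euro above €236,900, so it reaches zero when the excess is €7,250 / 25% = €29,000: income = €236,900 + €29,000 = €265,900.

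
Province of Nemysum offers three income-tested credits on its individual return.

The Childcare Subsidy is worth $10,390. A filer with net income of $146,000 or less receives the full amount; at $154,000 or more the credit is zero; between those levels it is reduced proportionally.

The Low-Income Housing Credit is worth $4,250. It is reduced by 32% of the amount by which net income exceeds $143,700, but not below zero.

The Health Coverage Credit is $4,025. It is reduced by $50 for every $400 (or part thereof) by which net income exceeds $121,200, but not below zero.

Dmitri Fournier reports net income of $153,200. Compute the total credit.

Childcare Subsidy: $153,200 is $7,200 into a $8,000 phase-out range, leaving 800/8,000 of the credit: $10,390 × 800/8,000 = $1,039.
Low-Income Housing Credit: 32% of the $9,500 excess over $143,700 is $3,040; credit = $4,250 − $3,040 = $1,210.
Health Coverage Credit: income exceeds $121,200 by $32,000, which is 80 full-or-partial $400 increments; reduction = 80 × $50 = $4,000, leaving $25.
Total: $1,039 + $1,210 + $25 = $2,274.

$2,274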